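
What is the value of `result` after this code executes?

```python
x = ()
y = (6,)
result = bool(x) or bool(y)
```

x = (); y = (6,); result = True

True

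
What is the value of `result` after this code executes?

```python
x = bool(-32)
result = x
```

x = True; result = True

True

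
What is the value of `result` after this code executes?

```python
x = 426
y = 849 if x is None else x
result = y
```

x = 426; y = 426; result = 426

426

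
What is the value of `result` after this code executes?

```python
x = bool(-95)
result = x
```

x = True; result = True

True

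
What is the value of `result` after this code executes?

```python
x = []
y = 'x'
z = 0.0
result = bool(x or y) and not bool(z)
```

x = []; y = 'x'; z = 0.0; result = True

True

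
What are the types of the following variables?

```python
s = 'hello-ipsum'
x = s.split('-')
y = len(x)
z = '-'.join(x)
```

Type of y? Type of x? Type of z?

len() returns int; str.split() returns list; str.join() returns str

int, list, str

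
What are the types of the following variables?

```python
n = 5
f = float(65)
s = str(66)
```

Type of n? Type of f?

n is assigned a bare integer (no decimal point), so it is an int; f is assigned the result of calling float(), which returns a float

int, float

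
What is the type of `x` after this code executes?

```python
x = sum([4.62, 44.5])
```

sum() of floats returns float

float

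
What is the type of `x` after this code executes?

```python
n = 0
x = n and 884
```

'and' returns first falsy value (0 is int)

int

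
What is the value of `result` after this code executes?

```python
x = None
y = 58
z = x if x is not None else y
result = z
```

x = None; y = 58; z = 58; result = 58

58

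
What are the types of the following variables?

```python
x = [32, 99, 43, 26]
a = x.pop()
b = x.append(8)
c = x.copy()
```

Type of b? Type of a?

append() returns None; pop() returns element

NoneType, int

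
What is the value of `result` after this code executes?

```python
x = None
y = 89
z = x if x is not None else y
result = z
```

x = None; y = 89; z = 89; result = 89

89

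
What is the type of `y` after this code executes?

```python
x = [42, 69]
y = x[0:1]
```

Slicing a list returns a list

list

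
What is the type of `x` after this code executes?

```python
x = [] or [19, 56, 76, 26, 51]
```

'or' returns first truthy value (list)

list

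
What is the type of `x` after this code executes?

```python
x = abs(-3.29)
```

abs() of float returns float

float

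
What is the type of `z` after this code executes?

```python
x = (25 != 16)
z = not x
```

'not' returns bool

bool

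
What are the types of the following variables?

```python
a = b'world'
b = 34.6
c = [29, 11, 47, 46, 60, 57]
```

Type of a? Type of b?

a is assigned a bytes literal (b'...' prefix); b is assigned a number with a decimal point, so it is a float

bytes, float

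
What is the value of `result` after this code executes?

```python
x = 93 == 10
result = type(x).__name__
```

x is bool; result = 'bool'

'bool'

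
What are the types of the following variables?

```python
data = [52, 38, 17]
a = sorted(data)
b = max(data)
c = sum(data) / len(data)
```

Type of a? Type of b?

sorted() returns list; max of ints returns int

list, int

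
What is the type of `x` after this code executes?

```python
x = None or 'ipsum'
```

'or' with None returns the other truthy value (str)

str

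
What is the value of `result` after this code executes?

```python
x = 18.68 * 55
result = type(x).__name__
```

x is float; result = 'float'

'float'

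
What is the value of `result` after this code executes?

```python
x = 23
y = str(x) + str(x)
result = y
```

x = 23; y = '2323'; result = '2323'

'2323'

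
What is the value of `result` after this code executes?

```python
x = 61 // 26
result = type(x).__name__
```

x is int; result = 'int'

'int'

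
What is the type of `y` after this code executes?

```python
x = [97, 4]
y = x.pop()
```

list.pop() returns the popped element

int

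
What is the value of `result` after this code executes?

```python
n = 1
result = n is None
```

n = 1; result = False

False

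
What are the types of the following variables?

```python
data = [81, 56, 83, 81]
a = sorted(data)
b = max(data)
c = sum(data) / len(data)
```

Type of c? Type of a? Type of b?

int / int = float; sorted() returns list; max of ints returns int

float, list, int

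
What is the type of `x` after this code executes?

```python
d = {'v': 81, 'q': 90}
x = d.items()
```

dict.items() returns dict_items view

dict_items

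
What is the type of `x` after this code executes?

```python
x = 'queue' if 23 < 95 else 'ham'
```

Both branches of conditional are str

str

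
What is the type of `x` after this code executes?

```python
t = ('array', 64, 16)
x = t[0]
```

Index 0 of tuple is a str literal

str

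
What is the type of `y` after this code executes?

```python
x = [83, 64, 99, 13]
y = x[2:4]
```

Slicing a list returns a list

list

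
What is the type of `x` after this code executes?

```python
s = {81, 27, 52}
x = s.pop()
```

Popping from set[int] returns int

int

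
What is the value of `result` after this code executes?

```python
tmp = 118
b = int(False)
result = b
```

tmp = 118; b = 0; result = 0

0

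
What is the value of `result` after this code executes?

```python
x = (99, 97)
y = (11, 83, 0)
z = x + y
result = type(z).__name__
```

x is tuple; y is tuple; z is tuple; result = 'tuple'

'tuple'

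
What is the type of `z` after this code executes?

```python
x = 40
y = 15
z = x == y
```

Equality comparison returns bool

bool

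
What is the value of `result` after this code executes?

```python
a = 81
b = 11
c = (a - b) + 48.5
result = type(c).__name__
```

a is int; b is int; c is float; result = 'float'

'float'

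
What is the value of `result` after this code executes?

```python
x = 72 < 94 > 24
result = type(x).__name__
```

x is bool; result = 'bool'

'bool'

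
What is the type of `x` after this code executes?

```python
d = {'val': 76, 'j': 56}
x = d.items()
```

dict.items() returns dict_items view

dict_items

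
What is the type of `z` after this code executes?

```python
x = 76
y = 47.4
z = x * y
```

int * float = float

float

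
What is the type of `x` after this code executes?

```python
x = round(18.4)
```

round() with no decimal places returns int

int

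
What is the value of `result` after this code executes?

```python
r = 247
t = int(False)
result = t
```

r = 247; t = 0; result = 0

0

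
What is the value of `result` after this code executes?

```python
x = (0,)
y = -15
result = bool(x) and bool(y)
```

x = (0,); y = -15; result = True

True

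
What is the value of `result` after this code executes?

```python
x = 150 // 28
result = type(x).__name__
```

x is int; result = 'int'

'int'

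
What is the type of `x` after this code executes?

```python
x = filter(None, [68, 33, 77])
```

filter() returns a filter object

filter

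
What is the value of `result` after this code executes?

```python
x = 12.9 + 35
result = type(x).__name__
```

x is float; result = 'float'

'float'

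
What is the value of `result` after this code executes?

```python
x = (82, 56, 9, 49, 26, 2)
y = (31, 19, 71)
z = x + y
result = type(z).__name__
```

x is tuple; y is tuple; z is tuple; result = 'tuple'

'tuple'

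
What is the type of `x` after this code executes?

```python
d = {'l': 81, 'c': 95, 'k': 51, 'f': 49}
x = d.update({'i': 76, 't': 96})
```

dict.update() returns None

NoneType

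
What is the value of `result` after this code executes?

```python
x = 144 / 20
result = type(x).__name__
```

x is float; result = 'float'

'float'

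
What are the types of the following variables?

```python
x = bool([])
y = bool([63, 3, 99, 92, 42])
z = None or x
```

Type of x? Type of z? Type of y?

bool() returns bool; None or bool returns the bool; bool() returns bool

bool, bool, bool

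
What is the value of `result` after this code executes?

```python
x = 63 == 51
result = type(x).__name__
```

x is bool; result = 'bool'

'bool'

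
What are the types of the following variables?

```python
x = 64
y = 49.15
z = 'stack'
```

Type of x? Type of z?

x is assigned a bare integer (no decimal point), so it is an int; z is assigned a quoted string literal, so it is a str

int, str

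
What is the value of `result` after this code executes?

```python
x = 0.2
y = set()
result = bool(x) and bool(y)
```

x = 0.2; y = set(); result = False

False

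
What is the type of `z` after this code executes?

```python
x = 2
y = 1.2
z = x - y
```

int - float = float

float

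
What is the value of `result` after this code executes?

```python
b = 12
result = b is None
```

b = 12; result = False

False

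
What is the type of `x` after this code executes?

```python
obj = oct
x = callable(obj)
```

callable() returns bool

bool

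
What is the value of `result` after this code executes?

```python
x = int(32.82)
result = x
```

x = 32; result = 32

32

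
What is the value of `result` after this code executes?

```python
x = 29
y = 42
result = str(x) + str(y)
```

x = 29; y = 42; result = '2942'

'2942'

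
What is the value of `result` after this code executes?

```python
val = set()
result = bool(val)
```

val = set(); result = False

False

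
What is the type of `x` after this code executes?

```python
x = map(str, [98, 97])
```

map() returns a map object

map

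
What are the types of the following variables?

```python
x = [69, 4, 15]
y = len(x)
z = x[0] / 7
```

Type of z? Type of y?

int / int = float; len() returns int

float, int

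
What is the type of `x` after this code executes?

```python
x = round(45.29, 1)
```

round() with decimal places returns float

float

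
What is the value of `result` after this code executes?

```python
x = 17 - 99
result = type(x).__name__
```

x is int; result = 'int'

'int'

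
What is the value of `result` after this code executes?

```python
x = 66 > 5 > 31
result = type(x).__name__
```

x is bool; result = 'bool'

'bool'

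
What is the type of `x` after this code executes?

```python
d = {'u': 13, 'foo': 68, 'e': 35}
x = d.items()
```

dict.items() returns dict_items view

dict_items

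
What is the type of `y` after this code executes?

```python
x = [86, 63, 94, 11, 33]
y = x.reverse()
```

list.reverse() returns None

NoneType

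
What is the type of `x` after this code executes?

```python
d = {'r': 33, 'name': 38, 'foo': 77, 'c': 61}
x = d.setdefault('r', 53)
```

dict.setdefault() returns the (existing or default) value

int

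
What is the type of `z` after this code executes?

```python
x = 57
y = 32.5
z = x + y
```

int + float = float

float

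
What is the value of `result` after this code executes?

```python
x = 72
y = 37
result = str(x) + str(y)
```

x = 72; y = 37; result = '7237'

'7237'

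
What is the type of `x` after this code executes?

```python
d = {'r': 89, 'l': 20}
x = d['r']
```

Accessing dict[str, int] with str key returns int

int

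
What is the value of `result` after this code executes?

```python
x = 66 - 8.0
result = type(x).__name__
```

x is float; result = 'float'

'float'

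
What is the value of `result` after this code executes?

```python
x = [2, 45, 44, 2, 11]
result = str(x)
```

x = [2, 45, 44, 2, 11]; result = '[2, 45, 44, 2, 11]'

'[2, 45, 44, 2, 11]'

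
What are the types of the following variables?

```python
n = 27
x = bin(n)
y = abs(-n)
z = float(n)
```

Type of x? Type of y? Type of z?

bin() returns str; abs() of int returns int; float() returns float

str, int, float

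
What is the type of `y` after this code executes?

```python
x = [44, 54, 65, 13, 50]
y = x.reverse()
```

list.reverse() returns None

NoneType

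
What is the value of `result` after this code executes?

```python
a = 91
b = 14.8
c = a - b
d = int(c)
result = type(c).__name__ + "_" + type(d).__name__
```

a is int; b is float; c is float; d is int; result = 'float_int'

'float_int'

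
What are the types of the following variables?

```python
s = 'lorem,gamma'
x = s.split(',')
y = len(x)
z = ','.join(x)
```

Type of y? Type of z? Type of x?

len() returns int; str.join() returns str; str.split() returns list

int, str, list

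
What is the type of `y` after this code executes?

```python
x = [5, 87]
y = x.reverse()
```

list.reverse() returns None

NoneType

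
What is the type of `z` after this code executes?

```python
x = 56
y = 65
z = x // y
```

int // int = int

int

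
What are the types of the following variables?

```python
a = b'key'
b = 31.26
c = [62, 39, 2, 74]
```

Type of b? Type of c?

b is assigned a number with a decimal point, so it is a float; c is assigned a list literal (square brackets)

float, list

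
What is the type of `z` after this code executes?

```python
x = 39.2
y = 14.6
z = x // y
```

float // float = float

float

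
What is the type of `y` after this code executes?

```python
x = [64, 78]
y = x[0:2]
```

Slicing a list returns a list

list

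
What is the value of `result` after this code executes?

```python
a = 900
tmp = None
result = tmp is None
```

a = 900; tmp = None; result = True

True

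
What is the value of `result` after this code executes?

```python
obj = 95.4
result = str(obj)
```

obj = 95.4; result = '95.4'

'95.4'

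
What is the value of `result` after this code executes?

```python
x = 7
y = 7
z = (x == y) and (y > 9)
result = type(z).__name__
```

x is int; y is int; z is bool; result = 'bool'

'bool'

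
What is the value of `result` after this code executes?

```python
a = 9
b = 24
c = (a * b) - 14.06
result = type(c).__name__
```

a is int; b is int; c is float; result = 'float'

'float'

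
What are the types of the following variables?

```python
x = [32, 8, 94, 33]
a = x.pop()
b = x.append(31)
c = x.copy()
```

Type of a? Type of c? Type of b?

pop() returns element; copy() returns list; append() returns None

int, list, NoneType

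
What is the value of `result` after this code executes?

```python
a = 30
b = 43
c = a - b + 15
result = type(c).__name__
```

a is int; b is int; c is int; result = 'int'

'int'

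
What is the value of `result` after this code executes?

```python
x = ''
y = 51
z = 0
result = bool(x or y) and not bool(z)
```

x = ''; y = 51; z = 0; result = True

True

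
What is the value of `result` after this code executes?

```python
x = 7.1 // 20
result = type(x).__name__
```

x is float; result = 'float'

'float'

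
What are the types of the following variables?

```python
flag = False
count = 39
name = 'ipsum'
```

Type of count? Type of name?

count is assigned a bare integer (no decimal point), so it is an int; name is assigned a quoted string literal, so it is a str

int, str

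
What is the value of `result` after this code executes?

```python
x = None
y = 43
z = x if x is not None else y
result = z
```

x = None; y = 43; z = 43; result = 43

43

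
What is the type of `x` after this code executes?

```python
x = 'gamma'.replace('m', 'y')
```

str.replace() returns str

str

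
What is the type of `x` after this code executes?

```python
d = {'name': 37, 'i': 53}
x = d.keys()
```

.keys() returns dict_keys view

dict_keys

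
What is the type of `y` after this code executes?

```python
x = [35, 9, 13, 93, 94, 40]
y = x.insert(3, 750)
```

list.insert() returns None

NoneType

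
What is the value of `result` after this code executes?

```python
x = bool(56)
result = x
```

x = True; result = True

True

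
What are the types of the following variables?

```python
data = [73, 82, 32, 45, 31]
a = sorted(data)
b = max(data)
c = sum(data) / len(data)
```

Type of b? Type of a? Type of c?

max of ints returns int; sorted() returns list; int / int = float

int, list, float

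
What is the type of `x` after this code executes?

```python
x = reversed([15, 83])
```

reversed() on a list returns list_reverseiterator

list_reverseiterator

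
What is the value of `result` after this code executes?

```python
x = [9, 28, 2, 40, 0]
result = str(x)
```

x = [9, 28, 2, 40, 0]; result = '[9, 28, 2, 40, 0]'

'[9, 28, 2, 40, 0]'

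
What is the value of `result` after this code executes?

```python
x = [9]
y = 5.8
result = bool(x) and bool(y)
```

x = [9]; y = 5.8; result = True

True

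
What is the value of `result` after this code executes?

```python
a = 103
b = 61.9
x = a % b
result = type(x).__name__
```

a is int; b is float; x is float; result = 'float'

'float'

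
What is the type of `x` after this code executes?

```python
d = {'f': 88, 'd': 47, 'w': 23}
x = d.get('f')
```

dict.get() returns value type when found

int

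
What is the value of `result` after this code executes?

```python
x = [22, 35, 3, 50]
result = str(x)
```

x = [22, 35, 3, 50]; result = '[22, 35, 3, 50]'

'[22, 35, 3, 50]'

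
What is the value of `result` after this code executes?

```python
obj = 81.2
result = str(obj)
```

obj = 81.2; result = '81.2'

'81.2'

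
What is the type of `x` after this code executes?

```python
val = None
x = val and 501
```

'and' returns first falsy value (None)

NoneType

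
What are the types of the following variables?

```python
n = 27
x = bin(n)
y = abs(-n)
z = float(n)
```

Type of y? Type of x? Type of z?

abs() of int returns int; bin() returns str; float() returns float

int, str, float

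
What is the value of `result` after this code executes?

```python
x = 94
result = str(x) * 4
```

x = 94; result = '94949494'

'94949494'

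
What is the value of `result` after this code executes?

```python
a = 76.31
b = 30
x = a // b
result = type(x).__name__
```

a is float; b is int; x is float; result = 'float'

'float'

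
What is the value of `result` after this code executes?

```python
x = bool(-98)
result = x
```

x = True; result = True

True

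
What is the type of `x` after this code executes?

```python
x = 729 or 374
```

'or' returns first truthy value (int)

int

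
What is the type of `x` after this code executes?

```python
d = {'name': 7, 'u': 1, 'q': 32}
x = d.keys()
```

.keys() returns dict_keys view

dict_keys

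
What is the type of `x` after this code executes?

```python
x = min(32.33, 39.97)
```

min() of floats returns float

float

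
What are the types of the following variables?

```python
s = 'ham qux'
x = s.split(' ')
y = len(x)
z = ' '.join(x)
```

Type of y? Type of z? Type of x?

len() returns int; str.join() returns str; str.split() returns list

int, str, list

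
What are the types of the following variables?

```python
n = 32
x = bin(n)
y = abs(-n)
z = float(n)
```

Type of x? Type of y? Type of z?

bin() returns str; abs() of int returns int; float() returns float

str, int, float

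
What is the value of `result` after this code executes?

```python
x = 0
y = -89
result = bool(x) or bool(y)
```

x = 0; y = -89; result = True

True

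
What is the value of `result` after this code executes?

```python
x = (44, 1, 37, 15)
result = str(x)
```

x = (44, 1, 37, 15); result = '(44, 1, 37, 15)'

'(44, 1, 37, 15)'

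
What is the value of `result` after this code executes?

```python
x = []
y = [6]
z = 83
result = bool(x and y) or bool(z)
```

x = []; y = [6]; z = 83; result = True

True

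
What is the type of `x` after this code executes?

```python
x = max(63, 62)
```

max() of ints returns int

int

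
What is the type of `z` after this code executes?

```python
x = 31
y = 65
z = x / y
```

int / int = float

float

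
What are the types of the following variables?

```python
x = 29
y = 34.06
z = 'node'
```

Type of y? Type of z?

y is assigned a number with a decimal point, so it is a float; z is assigned a quoted string literal, so it is a str

float, str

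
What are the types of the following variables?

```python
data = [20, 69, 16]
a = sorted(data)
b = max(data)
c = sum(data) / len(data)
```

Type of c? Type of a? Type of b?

int / int = float; sorted() returns list; max of ints returns int

float, list, int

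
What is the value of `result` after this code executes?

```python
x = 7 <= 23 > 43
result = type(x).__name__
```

x is bool; result = 'bool'

'bool'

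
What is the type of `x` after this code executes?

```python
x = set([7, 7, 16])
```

set() constructor returns set

set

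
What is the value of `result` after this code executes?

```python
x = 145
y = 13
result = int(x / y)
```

x = 145; y = 13; result = 11

11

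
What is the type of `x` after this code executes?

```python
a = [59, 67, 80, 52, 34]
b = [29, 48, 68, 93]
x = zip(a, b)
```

zip() returns a zip object

zip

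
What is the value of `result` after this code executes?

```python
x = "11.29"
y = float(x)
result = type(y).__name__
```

x is str; y is float; result = 'float'

'float'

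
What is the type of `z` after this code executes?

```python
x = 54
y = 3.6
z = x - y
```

int - float = float

float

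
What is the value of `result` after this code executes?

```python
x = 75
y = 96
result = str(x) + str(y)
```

x = 75; y = 96; result = '7596'

'7596'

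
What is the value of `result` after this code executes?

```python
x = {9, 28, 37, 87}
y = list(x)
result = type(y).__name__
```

x is set; y is list; result = 'list'

'list'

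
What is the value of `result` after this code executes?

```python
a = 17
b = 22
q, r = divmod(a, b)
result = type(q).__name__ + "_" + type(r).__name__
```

a is int; b is int; q is int; r is int; result = 'int_int'

'int_int'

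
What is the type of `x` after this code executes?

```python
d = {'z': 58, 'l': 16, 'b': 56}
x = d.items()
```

dict.items() returns dict_items view

dict_items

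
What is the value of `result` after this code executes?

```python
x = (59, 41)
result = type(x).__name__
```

x is tuple; result = 'tuple'

'tuple'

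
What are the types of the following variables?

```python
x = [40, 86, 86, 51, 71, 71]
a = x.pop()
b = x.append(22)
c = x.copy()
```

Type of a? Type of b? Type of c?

pop() returns element; append() returns None; copy() returns list

int, NoneType, list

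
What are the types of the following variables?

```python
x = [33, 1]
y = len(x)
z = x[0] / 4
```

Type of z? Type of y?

int / int = float; len() returns int

float, int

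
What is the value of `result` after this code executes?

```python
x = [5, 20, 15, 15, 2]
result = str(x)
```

x = [5, 20, 15, 15, 2]; result = '[5, 20, 15, 15, 2]'

'[5, 20, 15, 15, 2]'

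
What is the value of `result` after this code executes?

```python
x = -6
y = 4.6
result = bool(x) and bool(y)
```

x = -6; y = 4.6; result = True

True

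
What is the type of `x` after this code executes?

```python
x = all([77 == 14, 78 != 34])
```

all() returns bool

bool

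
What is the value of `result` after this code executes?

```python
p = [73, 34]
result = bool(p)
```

p = [73, 34]; result = True

True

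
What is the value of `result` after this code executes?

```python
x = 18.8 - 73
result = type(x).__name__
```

x is float; result = 'float'

'float'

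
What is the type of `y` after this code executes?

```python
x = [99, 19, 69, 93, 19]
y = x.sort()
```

list.sort() returns None (mutates in place)

NoneType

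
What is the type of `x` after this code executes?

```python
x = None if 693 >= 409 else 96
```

693 >= 409 is True, so the if branch is taken

NoneType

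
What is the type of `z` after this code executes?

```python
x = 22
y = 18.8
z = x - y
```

int - float = float

float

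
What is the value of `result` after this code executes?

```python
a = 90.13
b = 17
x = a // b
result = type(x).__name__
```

a is float; b is int; x is float; result = 'float'

'float'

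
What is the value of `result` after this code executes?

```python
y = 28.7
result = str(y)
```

y = 28.7; result = '28.7'

'28.7'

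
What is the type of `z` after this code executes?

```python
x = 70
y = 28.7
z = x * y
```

int * float = float

float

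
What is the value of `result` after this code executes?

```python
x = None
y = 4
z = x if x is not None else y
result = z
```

x = None; y = 4; z = 4; result = 4

4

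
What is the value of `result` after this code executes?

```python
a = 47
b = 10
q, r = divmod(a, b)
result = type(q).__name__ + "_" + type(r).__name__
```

a is int; b is int; q is int; r is int; result = 'int_int'

'int_int'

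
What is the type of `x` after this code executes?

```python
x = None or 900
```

'or' with None returns the other truthy value

int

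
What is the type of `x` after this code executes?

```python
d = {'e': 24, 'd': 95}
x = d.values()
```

.values() returns dict_values view

dict_values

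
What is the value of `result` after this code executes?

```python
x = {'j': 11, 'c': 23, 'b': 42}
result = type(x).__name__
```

x is dict; result = 'dict'

'dict'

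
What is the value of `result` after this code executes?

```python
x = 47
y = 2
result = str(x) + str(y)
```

x = 47; y = 2; result = '472'

'472'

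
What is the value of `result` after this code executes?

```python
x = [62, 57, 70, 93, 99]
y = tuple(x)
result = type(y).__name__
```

x is list; y is tuple; result = 'tuple'

'tuple'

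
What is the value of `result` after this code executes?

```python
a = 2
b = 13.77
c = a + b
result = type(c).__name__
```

a is int; b is float; c is float; result = 'float'

'float'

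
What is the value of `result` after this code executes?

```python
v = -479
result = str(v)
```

v = -479; result = '-479'

'-479'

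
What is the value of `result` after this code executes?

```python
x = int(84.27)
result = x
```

x = 84; result = 84

84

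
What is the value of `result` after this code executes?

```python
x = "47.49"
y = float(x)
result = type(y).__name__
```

x is str; y is float; result = 'float'

'float'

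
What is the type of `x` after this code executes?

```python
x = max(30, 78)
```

max() of ints returns int

int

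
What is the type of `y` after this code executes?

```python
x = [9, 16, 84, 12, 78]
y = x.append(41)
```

list.append() returns None (mutates in place)

NoneType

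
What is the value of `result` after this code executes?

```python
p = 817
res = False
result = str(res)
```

p = 817; res = False; result = 'False'

'False'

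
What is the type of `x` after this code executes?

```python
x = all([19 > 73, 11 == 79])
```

all() returns bool

bool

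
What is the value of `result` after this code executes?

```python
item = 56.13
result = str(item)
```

item = 56.13; result = '56.13'

'56.13'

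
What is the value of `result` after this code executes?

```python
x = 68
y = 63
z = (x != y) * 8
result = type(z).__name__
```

x is int; y is int; z is int; result = 'int'

'int'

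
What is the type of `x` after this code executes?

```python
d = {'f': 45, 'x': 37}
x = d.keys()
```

.keys() returns dict_keys view

dict_keys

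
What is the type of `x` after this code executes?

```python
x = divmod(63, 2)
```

divmod() returns tuple of (quotient, remainder)

tuple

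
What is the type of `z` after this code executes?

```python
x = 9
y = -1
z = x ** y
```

int ** negative = float

float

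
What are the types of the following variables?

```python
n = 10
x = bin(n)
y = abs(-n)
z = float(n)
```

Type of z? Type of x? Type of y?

float() returns float; bin() returns str; abs() of int returns int

float, str, int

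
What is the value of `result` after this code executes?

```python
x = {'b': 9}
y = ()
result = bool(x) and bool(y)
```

x = {'b': 9}; y = (); result = False

False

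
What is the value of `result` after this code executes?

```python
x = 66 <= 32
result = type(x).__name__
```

x is bool; result = 'bool'

'bool'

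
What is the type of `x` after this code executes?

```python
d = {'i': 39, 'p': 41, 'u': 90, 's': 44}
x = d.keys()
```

.keys() returns dict_keys view

dict_keys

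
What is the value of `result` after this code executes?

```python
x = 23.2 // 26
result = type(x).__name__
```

x is float; result = 'float'

'float'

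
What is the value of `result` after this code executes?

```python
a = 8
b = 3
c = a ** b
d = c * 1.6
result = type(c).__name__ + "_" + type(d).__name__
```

a is int; b is int; c is int; d is float; result = 'int_float'

'int_float'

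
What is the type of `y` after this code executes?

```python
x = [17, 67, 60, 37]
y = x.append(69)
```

list.append() returns None (mutates in place)

NoneType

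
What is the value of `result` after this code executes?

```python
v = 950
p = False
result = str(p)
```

v = 950; p = False; result = 'False'

'False'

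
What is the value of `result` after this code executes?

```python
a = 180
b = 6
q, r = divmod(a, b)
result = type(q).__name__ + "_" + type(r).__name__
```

a is int; b is int; q is int; r is int; result = 'int_int'

'int_int'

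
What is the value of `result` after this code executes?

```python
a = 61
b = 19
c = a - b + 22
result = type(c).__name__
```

a is int; b is int; c is int; result = 'int'

'int'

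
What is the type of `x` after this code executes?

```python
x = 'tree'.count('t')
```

str.count() returns int

int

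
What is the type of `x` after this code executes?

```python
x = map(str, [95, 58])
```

map() returns a map object

map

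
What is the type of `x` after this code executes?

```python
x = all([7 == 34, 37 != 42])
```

all() returns bool

bool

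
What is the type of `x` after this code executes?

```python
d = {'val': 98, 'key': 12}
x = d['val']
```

Accessing dict[str, int] with str key returns int

int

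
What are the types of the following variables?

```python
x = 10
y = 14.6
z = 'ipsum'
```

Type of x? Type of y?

x is assigned a bare integer (no decimal point), so it is an int; y is assigned a number with a decimal point, so it is a float

int, float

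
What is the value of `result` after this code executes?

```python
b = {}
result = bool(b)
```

b = {}; result = False

False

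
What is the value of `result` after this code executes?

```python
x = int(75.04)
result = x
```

x = 75; result = 75

75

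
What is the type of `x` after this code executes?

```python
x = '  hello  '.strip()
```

str.strip() returns str

str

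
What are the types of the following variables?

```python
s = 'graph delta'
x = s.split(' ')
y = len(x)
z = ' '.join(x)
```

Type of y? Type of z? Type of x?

len() returns int; str.join() returns str; str.split() returns list

int, str, list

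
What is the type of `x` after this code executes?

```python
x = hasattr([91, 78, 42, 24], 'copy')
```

hasattr() returns bool

bool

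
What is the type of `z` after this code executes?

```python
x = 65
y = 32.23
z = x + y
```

int + float = float

float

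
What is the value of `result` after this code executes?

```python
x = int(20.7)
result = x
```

x = 20; result = 20

20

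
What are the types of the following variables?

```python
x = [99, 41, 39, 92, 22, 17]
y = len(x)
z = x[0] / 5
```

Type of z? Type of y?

int / int = float; len() returns int

float, int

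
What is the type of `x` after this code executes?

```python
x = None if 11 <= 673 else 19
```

11 <= 673 is True, so the if branch is taken

NoneType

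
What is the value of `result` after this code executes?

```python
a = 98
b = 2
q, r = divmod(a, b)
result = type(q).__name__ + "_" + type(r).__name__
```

a is int; b is int; q is int; r is int; result = 'int_int'

'int_int'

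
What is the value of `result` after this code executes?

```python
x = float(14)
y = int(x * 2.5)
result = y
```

x = 14.0; y = 35; result = 35

35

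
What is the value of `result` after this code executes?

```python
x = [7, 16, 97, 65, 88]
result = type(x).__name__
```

x is list; result = 'list'

'list'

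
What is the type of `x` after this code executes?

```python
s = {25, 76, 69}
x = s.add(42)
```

set.add() returns None (mutates in place)

NoneType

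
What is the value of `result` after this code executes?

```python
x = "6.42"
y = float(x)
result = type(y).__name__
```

x is str; y is float; result = 'float'

'float'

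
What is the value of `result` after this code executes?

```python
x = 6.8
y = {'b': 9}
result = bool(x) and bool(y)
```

x = 6.8; y = {'b': 9}; result = True

True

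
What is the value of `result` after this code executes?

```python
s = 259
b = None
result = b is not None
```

s = 259; b = None; result = False

False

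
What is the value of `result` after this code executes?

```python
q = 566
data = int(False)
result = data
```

q = 566; data = 0; result = 0

0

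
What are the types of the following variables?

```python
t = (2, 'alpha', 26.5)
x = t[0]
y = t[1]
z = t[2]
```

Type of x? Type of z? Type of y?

tuple[0] is int; tuple[2] is float; tuple[1] is str

int, float, str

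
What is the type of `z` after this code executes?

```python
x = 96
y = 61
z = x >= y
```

Comparison returns bool

bool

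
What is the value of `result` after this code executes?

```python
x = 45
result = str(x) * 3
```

x = 45; result = '454545'

'454545'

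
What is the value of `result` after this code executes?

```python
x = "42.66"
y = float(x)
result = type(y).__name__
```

x is str; y is float; result = 'float'

'float'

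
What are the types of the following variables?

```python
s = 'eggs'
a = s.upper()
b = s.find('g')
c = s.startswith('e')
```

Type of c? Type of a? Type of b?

startswith() returns bool; upper() returns str; find() returns int

bool, str, int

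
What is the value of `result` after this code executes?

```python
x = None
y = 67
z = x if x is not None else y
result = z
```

x = None; y = 67; z = 67; result = 67

67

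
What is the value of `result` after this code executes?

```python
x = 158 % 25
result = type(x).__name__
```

x is int; result = 'int'

'int'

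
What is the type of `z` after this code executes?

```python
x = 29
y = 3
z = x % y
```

int % int = int

int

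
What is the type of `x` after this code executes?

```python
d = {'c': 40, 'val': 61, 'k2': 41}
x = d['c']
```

Accessing dict[str, int] with str key returns int

int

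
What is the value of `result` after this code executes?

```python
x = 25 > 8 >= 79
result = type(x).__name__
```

x is bool; result = 'bool'

'bool'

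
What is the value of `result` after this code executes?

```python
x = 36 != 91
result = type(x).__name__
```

x is bool; result = 'bool'

'bool'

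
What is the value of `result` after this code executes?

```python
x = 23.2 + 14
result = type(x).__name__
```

x is float; result = 'float'

'float'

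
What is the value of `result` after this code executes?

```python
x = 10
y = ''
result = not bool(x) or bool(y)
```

x = 10; y = ''; result = False

False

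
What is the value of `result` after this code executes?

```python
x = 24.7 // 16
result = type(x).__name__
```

x is float; result = 'float'

'float'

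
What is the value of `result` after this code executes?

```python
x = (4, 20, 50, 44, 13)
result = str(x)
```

x = (4, 20, 50, 44, 13); result = '(4, 20, 50, 44, 13)'

'(4, 20, 50, 44, 13)'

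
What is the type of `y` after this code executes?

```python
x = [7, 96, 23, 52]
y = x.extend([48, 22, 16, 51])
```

list.extend() returns None

NoneType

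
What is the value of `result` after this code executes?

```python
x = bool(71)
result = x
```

x = True; result = True

True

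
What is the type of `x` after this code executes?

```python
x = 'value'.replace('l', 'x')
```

str.replace() returns str

str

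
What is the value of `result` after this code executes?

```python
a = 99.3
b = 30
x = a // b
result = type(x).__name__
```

a is float; b is int; x is float; result = 'float'

'float'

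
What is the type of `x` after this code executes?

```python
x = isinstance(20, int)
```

isinstance() returns bool

bool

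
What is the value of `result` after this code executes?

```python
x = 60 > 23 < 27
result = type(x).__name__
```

x is bool; result = 'bool'

'bool'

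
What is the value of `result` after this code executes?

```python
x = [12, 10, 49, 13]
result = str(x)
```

x = [12, 10, 49, 13]; result = '[12, 10, 49, 13]'

'[12, 10, 49, 13]'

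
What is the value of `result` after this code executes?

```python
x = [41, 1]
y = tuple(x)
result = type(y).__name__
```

x is list; y is tuple; result = 'tuple'

'tuple'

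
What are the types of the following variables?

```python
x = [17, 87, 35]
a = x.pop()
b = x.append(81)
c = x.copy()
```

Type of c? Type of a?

copy() returns list; pop() returns element

list, int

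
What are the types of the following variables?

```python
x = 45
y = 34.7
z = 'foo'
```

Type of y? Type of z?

y is assigned a number with a decimal point, so it is a float; z is assigned a quoted string literal, so it is a str

float, str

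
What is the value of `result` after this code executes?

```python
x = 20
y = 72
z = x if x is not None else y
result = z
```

x = 20; y = 72; z = 20; result = 20

20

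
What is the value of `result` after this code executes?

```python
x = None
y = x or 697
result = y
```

x = None; y = 697; result = 697

697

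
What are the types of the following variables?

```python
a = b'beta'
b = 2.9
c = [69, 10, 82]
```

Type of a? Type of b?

a is assigned a bytes literal (b'...' prefix); b is assigned a number with a decimal point, so it is a float

bytes, float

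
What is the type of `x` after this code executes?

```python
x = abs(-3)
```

abs() of int returns int

int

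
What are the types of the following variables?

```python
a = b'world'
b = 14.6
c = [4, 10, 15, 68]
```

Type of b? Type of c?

b is assigned a number with a decimal point, so it is a float; c is assigned a list literal (square brackets)

float, list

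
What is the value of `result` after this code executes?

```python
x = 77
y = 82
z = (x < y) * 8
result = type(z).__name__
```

x is int; y is int; z is int; result = 'int'

'int'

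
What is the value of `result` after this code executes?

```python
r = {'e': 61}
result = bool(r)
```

r = {'e': 61}; result = True

True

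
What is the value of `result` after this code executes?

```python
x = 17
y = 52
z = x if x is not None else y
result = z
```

x = 17; y = 52; z = 17; result = 17

17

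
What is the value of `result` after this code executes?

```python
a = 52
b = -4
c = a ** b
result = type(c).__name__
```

a is int; b is int; c is float; result = 'float'

'float'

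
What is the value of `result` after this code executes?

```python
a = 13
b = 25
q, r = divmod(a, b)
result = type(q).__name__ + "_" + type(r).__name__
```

a is int; b is int; q is int; r is int; result = 'int_int'

'int_int'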